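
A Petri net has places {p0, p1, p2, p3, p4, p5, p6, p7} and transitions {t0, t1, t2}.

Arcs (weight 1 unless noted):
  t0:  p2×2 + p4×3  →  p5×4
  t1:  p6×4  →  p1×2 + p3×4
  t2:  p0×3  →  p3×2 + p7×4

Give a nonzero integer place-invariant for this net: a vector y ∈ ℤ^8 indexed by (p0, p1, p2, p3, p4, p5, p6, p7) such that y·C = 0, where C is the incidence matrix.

y = (p0:2, p1:-6, p2:0, p3:3, p4:0, p5:0, p6:0, p7:0)

Incidence matrix C (rows=places, cols=transitions):
       t0   t1   t2
   p0   0    0   -3
   p1   0    2    0
   p2  -2    0    0
   p3   0    4    2
   p4  -3    0    0
   p5   4    0    0
   p6   0   -4    0
   p7   0    0    4

Candidate y = [2, -6, 0, 3, 0, 0, 0, 0]; check y·C column-wise:
  col t0: 2·0 + -6·0 + 0·-2 + 3·0 + 0·-3 + 0·4 = 0
  col t1: 2·0 + -6·2 + 3·4 + 0·-4 = 0
  col t2: 2·-3 + -6·0 + 3·2 + 0·4 = 0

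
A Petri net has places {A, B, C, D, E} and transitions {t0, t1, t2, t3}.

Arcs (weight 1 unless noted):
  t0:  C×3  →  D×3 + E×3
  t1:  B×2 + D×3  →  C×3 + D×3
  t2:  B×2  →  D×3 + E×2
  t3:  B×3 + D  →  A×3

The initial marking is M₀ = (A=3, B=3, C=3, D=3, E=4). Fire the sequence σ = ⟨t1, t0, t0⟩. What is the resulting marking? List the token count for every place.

(A=3, B=1, C=0, D=9, E=10)

step 1: fire t1:  (A=3, B=3, C=3, D=3, E=4) → (A=3, B=1, C=6, D=3, E=4)
step 2: fire t0:  (A=3, B=1, C=6, D=3, E=4) → (A=3, B=1, C=3, D=6, E=7)
step 3: fire t0:  (A=3, B=1, C=3, D=6, E=7) → (A=3, B=1, C=0, D=9, E=10)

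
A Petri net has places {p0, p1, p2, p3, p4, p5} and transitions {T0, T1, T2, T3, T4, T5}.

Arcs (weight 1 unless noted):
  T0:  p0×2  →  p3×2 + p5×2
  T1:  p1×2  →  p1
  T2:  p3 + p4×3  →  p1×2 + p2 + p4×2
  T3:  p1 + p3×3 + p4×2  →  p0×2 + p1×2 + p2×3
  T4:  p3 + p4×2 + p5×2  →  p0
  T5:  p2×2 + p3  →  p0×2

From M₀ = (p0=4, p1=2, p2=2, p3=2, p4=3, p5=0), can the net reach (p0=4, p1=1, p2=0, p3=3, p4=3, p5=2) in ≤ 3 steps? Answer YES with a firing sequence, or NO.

step 1: fire T0:  (p0=4, p1=2, p2=2, p3=2, p4=3, p5=0) → (p0=2, p1=2, p2=2, p3=4, p4=3, p5=2)
step 2: fire T1:  (p0=2, p1=2, p2=2, p3=4, p4=3, p5=2) → (p0=2, p1=1, p2=2, p3=4, p4=3, p5=2)
step 3: fire T5:  (p0=2, p1=1, p2=2, p3=4, p4=3, p5=2) → (p0=4, p1=1, p2=0, p3=3, p4=3, p5=2)

YES — reachable via ⟨T0, T1, T5⟩ (3 firings)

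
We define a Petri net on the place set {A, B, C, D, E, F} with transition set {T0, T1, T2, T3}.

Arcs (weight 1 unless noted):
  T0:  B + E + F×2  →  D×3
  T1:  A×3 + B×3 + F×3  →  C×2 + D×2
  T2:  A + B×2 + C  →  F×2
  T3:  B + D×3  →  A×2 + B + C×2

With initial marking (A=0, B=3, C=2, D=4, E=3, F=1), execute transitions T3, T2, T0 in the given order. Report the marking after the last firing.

step 1: fire T3:  (A=0, B=3, C=2, D=4, E=3, F=1) → (A=2, B=3, C=4, D=1, E=3, F=1)
step 2: fire T2:  (A=2, B=3, C=4, D=1, E=3, F=1) → (A=1, B=1, C=3, D=1, E=3, F=3)
step 3: fire T0:  (A=1, B=1, C=3, D=1, E=3, F=3) → (A=1, B=0, C=3, D=4, E=2, F=1)

(A=1, B=0, C=3, D=4, E=2, F=1)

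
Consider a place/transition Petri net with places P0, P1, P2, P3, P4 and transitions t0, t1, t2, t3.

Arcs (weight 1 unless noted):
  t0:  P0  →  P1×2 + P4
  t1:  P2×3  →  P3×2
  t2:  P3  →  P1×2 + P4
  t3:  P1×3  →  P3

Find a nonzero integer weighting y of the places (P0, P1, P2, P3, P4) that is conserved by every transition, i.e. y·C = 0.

Incidence matrix C (rows=places, cols=transitions):
       t0   t1   t2   t3
   P0  -1    0    0    0
   P1   2    0    2   -3
   P2   0   -3    0    0
   P3   0    2   -1    1
   P4   1    0    1    0

Candidate y = [3, 1, 2, 3, 1]; check y·C column-wise:
  col t0: 3·-1 + 1·2 + 2·0 + 3·0 + 1·1 = 0
  col t1: 3·0 + 1·0 + 2·-3 + 3·2 + 1·0 = 0
  col t2: 3·0 + 1·2 + 2·0 + 3·-1 + 1·1 = 0
  col t3: 3·0 + 1·-3 + 2·0 + 3·1 + 1·0 = 0

y = (P0:3, P1:1, P2:2, P3:3, P4:1)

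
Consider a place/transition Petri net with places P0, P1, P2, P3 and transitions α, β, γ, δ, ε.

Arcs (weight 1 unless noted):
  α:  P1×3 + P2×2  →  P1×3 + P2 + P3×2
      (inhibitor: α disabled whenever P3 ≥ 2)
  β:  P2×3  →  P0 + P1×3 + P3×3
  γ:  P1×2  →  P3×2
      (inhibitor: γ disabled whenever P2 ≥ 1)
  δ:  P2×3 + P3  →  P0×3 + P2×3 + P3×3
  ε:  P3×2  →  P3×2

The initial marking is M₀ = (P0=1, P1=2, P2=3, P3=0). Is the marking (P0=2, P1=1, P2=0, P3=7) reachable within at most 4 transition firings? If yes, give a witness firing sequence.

YES — reachable via ⟨β, γ, γ⟩ (3 firings)

step 1: fire β:  (P0=1, P1=2, P2=3, P3=0) → (P0=2, P1=5, P2=0, P3=3)
step 2: fire γ:  (P0=2, P1=5, P2=0, P3=3) → (P0=2, P1=3, P2=0, P3=5)
step 3: fire γ:  (P0=2, P1=3, P2=0, P3=5) → (P0=2, P1=1, P2=0, P3=7)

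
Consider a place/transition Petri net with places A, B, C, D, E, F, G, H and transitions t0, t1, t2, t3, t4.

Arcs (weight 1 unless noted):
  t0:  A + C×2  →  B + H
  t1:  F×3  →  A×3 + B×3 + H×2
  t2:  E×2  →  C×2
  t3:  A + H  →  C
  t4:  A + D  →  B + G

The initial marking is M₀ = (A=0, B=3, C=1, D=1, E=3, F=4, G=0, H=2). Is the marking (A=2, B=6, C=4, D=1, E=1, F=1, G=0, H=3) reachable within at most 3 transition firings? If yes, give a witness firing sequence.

YES — reachable via ⟨t1, t2, t3⟩ (3 firings)

step 1: fire t1:  (A=0, B=3, C=1, D=1, E=3, F=4, G=0, H=2) → (A=3, B=6, C=1, D=1, E=3, F=1, G=0, H=4)
step 2: fire t2:  (A=3, B=6, C=1, D=1, E=3, F=1, G=0, H=4) → (A=3, B=6, C=3, D=1, E=1, F=1, G=0, H=4)
step 3: fire t3:  (A=3, B=6, C=3, D=1, E=1, F=1, G=0, H=4) → (A=2, B=6, C=4, D=1, E=1, F=1, G=0, H=3)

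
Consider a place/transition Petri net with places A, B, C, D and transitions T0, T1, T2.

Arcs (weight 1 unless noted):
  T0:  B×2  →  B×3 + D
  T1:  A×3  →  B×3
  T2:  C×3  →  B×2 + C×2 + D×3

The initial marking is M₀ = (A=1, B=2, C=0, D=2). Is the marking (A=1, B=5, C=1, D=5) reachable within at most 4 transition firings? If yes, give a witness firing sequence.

depth 0: 1 marking
depth 1: 2 markings reached so far
depth 2: 3 markings reached so far
depth 3: 4 markings reached so far
depth 4: 5 markings reached so far
target is not among the 5 markings reachable within 4 steps

NO — not reachable within 4 firings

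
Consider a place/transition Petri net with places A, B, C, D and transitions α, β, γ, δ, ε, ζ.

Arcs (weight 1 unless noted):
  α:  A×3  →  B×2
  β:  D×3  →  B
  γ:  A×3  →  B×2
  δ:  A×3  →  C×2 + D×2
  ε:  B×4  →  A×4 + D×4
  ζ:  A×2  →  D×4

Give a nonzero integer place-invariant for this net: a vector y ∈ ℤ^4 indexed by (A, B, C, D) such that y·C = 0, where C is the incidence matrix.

y = (A:2, B:3, C:2, D:1)

Incidence matrix C (rows=places, cols=transitions):
        α    β    γ    δ    ε    ζ
    A  -3    0   -3   -3    4   -2
    B   2    1    2    0   -4    0
    C   0    0    0    2    0    0
    D   0   -3    0    2    4    4

Candidate y = [2, 3, 2, 1]; check y·C column-wise:
  col α: 2·-3 + 3·2 + 2·0 + 1·0 = 0
  col β: 2·0 + 3·1 + 2·0 + 1·-3 = 0
  col γ: 2·-3 + 3·2 + 2·0 + 1·0 = 0
  col δ: 2·-3 + 3·0 + 2·2 + 1·2 = 0
  col ε: 2·4 + 3·-4 + 2·0 + 1·4 = 0
  col ζ: 2·-2 + 3·0 + 2·0 + 1·4 = 0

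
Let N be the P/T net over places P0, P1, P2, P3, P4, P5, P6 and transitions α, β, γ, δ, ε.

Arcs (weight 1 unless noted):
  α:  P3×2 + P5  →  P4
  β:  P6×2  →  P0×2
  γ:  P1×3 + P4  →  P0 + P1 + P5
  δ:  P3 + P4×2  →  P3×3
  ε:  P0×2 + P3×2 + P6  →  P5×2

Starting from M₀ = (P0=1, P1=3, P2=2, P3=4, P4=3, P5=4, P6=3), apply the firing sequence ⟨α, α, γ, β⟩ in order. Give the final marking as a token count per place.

(P0=4, P1=1, P2=2, P3=0, P4=4, P5=3, P6=1)

step 1: fire α:  (P0=1, P1=3, P2=2, P3=4, P4=3, P5=4, P6=3) → (P0=1, P1=3, P2=2, P3=2, P4=4, P5=3, P6=3)
step 2: fire α:  (P0=1, P1=3, P2=2, P3=2, P4=4, P5=3, P6=3) → (P0=1, P1=3, P2=2, P3=0, P4=5, P5=2, P6=3)
step 3: fire γ:  (P0=1, P1=3, P2=2, P3=0, P4=5, P5=2, P6=3) → (P0=2, P1=1, P2=2, P3=0, P4=4, P5=3, P6=3)
step 4: fire β:  (P0=2, P1=1, P2=2, P3=0, P4=4, P5=3, P6=3) → (P0=4, P1=1, P2=2, P3=0, P4=4, P5=3, P6=1)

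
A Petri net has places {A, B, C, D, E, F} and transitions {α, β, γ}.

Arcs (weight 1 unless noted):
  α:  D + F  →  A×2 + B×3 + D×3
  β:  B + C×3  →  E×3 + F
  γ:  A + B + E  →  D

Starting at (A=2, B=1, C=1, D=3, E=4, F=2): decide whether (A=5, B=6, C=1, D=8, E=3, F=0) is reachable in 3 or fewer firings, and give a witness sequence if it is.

YES — reachable via ⟨α, α, γ⟩ (3 firings)

step 1: fire α:  (A=2, B=1, C=1, D=3, E=4, F=2) → (A=4, B=4, C=1, D=5, E=4, F=1)
step 2: fire α:  (A=4, B=4, C=1, D=5, E=4, F=1) → (A=6, B=7, C=1, D=7, E=4, F=0)
step 3: fire γ:  (A=6, B=7, C=1, D=7, E=4, F=0) → (A=5, B=6, C=1, D=8, E=3, F=0)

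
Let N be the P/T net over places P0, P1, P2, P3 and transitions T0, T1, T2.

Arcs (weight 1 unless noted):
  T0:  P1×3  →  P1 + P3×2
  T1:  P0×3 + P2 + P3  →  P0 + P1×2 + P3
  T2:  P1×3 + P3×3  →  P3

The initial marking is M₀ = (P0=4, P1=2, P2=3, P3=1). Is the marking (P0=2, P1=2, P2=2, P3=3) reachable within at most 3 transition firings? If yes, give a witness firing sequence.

YES — reachable via ⟨T1, T0⟩ (2 firings)

step 1: fire T1:  (P0=4, P1=2, P2=3, P3=1) → (P0=2, P1=4, P2=2, P3=1)
step 2: fire T0:  (P0=2, P1=4, P2=2, P3=1) → (P0=2, P1=2, P2=2, P3=3)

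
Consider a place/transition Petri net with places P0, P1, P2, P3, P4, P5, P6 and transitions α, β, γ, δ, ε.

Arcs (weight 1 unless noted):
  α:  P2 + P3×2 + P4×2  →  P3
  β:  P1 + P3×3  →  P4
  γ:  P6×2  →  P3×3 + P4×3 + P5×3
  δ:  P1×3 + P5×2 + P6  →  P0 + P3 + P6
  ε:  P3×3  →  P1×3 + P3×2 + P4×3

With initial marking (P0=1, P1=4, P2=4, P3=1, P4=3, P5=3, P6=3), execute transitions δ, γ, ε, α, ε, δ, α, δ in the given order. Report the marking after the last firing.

step 1: fire δ:  (P0=1, P1=4, P2=4, P3=1, P4=3, P5=3, P6=3) → (P0=2, P1=1, P2=4, P3=2, P4=3, P5=1, P6=3)
step 2: fire γ:  (P0=2, P1=1, P2=4, P3=2, P4=3, P5=1, P6=3) → (P0=2, P1=1, P2=4, P3=5, P4=6, P5=4, P6=1)
step 3: fire ε:  (P0=2, P1=1, P2=4, P3=5, P4=6, P5=4, P6=1) → (P0=2, P1=4, P2=4, P3=4, P4=9, P5=4, P6=1)
step 4: fire α:  (P0=2, P1=4, P2=4, P3=4, P4=9, P5=4, P6=1) → (P0=2, P1=4, P2=3, P3=3, P4=7, P5=4, P6=1)
step 5: fire ε:  (P0=2, P1=4, P2=3, P3=3, P4=7, P5=4, P6=1) → (P0=2, P1=7, P2=3, P3=2, P4=10, P5=4, P6=1)
step 6: fire δ:  (P0=2, P1=7, P2=3, P3=2, P4=10, P5=4, P6=1) → (P0=3, P1=4, P2=3, P3=3, P4=10, P5=2, P6=1)
step 7: fire α:  (P0=3, P1=4, P2=3, P3=3, P4=10, P5=2, P6=1) → (P0=3, P1=4, P2=2, P3=2, P4=8, P5=2, P6=1)
step 8: fire δ:  (P0=3, P1=4, P2=2, P3=2, P4=8, P5=2, P6=1) → (P0=4, P1=1, P2=2, P3=3, P4=8, P5=0, P6=1)

(P0=4, P1=1, P2=2, P3=3, P4=8, P5=0, P6=1)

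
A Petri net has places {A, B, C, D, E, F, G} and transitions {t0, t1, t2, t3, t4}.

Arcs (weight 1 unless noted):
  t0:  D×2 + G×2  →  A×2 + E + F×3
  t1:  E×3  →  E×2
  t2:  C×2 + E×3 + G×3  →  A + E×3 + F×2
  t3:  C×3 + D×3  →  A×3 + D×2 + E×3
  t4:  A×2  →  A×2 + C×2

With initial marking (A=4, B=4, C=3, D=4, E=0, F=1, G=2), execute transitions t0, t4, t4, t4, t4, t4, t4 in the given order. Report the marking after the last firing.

step 1: fire t0:  (A=4, B=4, C=3, D=4, E=0, F=1, G=2) → (A=6, B=4, C=3, D=2, E=1, F=4, G=0)
step 2: fire t4:  (A=6, B=4, C=3, D=2, E=1, F=4, G=0) → (A=6, B=4, C=5, D=2, E=1, F=4, G=0)
step 3: fire t4:  (A=6, B=4, C=5, D=2, E=1, F=4, G=0) → (A=6, B=4, C=7, D=2, E=1, F=4, G=0)
step 4: fire t4:  (A=6, B=4, C=7, D=2, E=1, F=4, G=0) → (A=6, B=4, C=9, D=2, E=1, F=4, G=0)
step 5: fire t4:  (A=6, B=4, C=9, D=2, E=1, F=4, G=0) → (A=6, B=4, C=11, D=2, E=1, F=4, G=0)
step 6: fire t4:  (A=6, B=4, C=11, D=2, E=1, F=4, G=0) → (A=6, B=4, C=13, D=2, E=1, F=4, G=0)
step 7: fire t4:  (A=6, B=4, C=13, D=2, E=1, F=4, G=0) → (A=6, B=4, C=15, D=2, E=1, F=4, G=0)

(A=6, B=4, C=15, D=2, E=1, F=4, G=0)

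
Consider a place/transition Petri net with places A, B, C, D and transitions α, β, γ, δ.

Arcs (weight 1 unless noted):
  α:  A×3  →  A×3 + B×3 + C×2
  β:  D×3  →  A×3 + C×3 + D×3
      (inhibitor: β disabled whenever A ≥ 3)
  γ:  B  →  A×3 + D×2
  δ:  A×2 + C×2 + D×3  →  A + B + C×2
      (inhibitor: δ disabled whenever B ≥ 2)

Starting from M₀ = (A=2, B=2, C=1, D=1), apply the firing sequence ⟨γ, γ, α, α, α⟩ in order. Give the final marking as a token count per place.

(A=8, B=9, C=7, D=5)

step 1: fire γ:  (A=2, B=2, C=1, D=1) → (A=5, B=1, C=1, D=3)
step 2: fire γ:  (A=5, B=1, C=1, D=3) → (A=8, B=0, C=1, D=5)
step 3: fire α:  (A=8, B=0, C=1, D=5) → (A=8, B=3, C=3, D=5)
step 4: fire α:  (A=8, B=3, C=3, D=5) → (A=8, B=6, C=5, D=5)
step 5: fire α:  (A=8, B=6, C=5, D=5) → (A=8, B=9, C=7, D=5)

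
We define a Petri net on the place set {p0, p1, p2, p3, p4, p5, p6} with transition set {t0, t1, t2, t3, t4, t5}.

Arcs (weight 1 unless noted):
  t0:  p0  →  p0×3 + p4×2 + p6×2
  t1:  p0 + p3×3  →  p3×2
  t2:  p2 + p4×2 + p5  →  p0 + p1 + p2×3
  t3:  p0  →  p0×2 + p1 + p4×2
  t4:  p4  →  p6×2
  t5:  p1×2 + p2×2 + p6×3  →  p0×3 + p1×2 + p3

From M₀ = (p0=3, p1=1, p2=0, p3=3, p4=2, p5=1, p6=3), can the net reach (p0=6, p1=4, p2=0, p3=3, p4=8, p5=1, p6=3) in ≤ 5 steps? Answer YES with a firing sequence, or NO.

step 1: fire t3:  (p0=3, p1=1, p2=0, p3=3, p4=2, p5=1, p6=3) → (p0=4, p1=2, p2=0, p3=3, p4=4, p5=1, p6=3)
step 2: fire t3:  (p0=4, p1=2, p2=0, p3=3, p4=4, p5=1, p6=3) → (p0=5, p1=3, p2=0, p3=3, p4=6, p5=1, p6=3)
step 3: fire t3:  (p0=5, p1=3, p2=0, p3=3, p4=6, p5=1, p6=3) → (p0=6, p1=4, p2=0, p3=3, p4=8, p5=1, p6=3)

YES — reachable via ⟨t3, t3, t3⟩ (3 firings)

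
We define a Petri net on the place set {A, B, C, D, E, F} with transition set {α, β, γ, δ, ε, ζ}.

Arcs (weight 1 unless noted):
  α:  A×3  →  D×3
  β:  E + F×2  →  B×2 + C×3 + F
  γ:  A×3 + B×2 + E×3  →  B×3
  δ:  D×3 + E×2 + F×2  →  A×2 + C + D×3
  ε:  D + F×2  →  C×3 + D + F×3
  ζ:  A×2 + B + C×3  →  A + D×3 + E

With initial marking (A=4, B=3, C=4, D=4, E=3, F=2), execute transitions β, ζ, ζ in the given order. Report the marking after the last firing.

step 1: fire β:  (A=4, B=3, C=4, D=4, E=3, F=2) → (A=4, B=5, C=7, D=4, E=2, F=1)
step 2: fire ζ:  (A=4, B=5, C=7, D=4, E=2, F=1) → (A=3, B=4, C=4, D=7, E=3, F=1)
step 3: fire ζ:  (A=3, B=4, C=4, D=7, E=3, F=1) → (A=2, B=3, C=1, D=10, E=4, F=1)

(A=2, B=3, C=1, D=10, E=4, F=1)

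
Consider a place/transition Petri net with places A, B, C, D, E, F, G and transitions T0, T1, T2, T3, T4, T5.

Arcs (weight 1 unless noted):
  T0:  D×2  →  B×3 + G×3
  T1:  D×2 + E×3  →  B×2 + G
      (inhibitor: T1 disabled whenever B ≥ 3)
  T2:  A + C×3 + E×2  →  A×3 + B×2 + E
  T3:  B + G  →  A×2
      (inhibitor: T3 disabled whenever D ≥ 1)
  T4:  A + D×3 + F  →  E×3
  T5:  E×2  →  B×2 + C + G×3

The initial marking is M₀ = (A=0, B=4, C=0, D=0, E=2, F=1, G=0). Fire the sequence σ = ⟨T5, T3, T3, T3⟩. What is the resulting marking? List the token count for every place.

step 1: fire T5:  (A=0, B=4, C=0, D=0, E=2, F=1, G=0) → (A=0, B=6, C=1, D=0, E=0, F=1, G=3)
step 2: fire T3:  (A=0, B=6, C=1, D=0, E=0, F=1, G=3) → (A=2, B=5, C=1, D=0, E=0, F=1, G=2)
step 3: fire T3:  (A=2, B=5, C=1, D=0, E=0, F=1, G=2) → (A=4, B=4, C=1, D=0, E=0, F=1, G=1)
step 4: fire T3:  (A=4, B=4, C=1, D=0, E=0, F=1, G=1) → (A=6, B=3, C=1, D=0, E=0, F=1, G=0)

(A=6, B=3, C=1, D=0, E=0, F=1, G=0)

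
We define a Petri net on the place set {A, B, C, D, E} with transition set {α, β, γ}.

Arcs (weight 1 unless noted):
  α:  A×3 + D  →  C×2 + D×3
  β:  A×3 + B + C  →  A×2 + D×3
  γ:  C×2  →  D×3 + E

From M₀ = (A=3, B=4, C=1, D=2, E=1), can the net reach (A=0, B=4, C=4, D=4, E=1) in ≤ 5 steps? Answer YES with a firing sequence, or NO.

NO — not reachable within 5 firings

depth 0: 1 marking
depth 1: 3 markings reached so far
depth 2: 4 markings reached so far
depth 3: 4 markings reached so far
(frontier empty at depth 3; search complete)
target is not among the 4 markings reachable within 5 steps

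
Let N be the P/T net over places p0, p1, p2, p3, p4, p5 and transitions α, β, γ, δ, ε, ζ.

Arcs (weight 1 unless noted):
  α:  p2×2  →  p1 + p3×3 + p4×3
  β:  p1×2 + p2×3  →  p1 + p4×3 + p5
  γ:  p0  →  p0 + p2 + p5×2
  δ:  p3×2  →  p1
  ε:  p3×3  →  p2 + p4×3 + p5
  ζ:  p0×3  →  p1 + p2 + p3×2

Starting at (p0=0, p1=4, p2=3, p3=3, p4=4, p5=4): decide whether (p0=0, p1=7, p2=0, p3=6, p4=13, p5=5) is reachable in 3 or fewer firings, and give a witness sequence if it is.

NO — not reachable within 3 firings

depth 0: 1 marking
depth 1: 5 markings reached so far
depth 2: 9 markings reached so far
depth 3: 13 markings reached so far
target is not among the 13 markings reachable within 3 steps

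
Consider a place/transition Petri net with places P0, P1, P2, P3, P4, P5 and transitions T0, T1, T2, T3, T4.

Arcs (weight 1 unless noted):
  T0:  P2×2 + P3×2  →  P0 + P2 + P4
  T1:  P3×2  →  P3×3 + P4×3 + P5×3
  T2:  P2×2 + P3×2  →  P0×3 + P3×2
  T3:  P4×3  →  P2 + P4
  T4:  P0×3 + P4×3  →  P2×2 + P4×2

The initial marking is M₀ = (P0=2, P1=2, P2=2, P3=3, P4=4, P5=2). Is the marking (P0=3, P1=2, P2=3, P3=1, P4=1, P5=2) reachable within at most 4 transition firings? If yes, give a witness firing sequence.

step 1: fire T0:  (P0=2, P1=2, P2=2, P3=3, P4=4, P5=2) → (P0=3, P1=2, P2=1, P3=1, P4=5, P5=2)
step 2: fire T3:  (P0=3, P1=2, P2=1, P3=1, P4=5, P5=2) → (P0=3, P1=2, P2=2, P3=1, P4=3, P5=2)
step 3: fire T3:  (P0=3, P1=2, P2=2, P3=1, P4=3, P5=2) → (P0=3, P1=2, P2=3, P3=1, P4=1, P5=2)

YES — reachable via ⟨T0, T3, T3⟩ (3 firings)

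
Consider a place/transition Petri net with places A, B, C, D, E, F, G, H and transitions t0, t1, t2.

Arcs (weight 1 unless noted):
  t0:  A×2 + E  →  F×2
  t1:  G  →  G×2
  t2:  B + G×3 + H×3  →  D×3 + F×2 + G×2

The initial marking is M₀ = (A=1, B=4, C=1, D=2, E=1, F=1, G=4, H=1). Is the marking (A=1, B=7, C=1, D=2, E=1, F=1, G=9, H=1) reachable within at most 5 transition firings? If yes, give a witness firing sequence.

depth 0: 1 marking
depth 1: 2 markings reached so far
depth 2: 3 markings reached so far
depth 3: 4 markings reached so far
depth 4: 5 markings reached so far
depth 5: 6 markings reached so far
target is not among the 6 markings reachable within 5 steps

NO — not reachable within 5 firings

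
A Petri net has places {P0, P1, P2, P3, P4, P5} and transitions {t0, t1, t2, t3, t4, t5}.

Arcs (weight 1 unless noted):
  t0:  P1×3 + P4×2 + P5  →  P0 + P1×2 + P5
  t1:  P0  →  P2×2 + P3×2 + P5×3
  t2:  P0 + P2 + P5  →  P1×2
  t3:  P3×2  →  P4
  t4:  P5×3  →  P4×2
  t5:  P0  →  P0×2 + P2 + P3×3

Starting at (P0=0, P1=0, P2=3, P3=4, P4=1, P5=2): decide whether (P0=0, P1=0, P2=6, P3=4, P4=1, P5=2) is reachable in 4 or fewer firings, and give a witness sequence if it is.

NO — not reachable within 4 firings

depth 0: 1 marking
depth 1: 2 markings reached so far
depth 2: 3 markings reached so far
depth 3: 3 markings reached so far
(frontier empty at depth 3; search complete)
target is not among the 3 markings reachable within 4 steps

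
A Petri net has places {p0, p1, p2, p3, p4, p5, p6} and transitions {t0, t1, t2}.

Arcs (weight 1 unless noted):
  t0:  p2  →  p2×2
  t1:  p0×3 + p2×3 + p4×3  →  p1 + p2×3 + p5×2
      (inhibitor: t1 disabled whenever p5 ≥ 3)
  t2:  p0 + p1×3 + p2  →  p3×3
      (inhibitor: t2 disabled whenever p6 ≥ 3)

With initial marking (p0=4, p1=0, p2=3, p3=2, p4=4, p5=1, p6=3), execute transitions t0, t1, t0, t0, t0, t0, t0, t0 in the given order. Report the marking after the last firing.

step 1: fire t0:  (p0=4, p1=0, p2=3, p3=2, p4=4, p5=1, p6=3) → (p0=4, p1=0, p2=4, p3=2, p4=4, p5=1, p6=3)
step 2: fire t1:  (p0=4, p1=0, p2=4, p3=2, p4=4, p5=1, p6=3) → (p0=1, p1=1, p2=4, p3=2, p4=1, p5=3, p6=3)
step 3: fire t0:  (p0=1, p1=1, p2=4, p3=2, p4=1, p5=3, p6=3) → (p0=1, p1=1, p2=5, p3=2, p4=1, p5=3, p6=3)
step 4: fire t0:  (p0=1, p1=1, p2=5, p3=2, p4=1, p5=3, p6=3) → (p0=1, p1=1, p2=6, p3=2, p4=1, p5=3, p6=3)
step 5: fire t0:  (p0=1, p1=1, p2=6, p3=2, p4=1, p5=3, p6=3) → (p0=1, p1=1, p2=7, p3=2, p4=1, p5=3, p6=3)
step 6: fire t0:  (p0=1, p1=1, p2=7, p3=2, p4=1, p5=3, p6=3) → (p0=1, p1=1, p2=8, p3=2, p4=1, p5=3, p6=3)
step 7: fire t0:  (p0=1, p1=1, p2=8, p3=2, p4=1, p5=3, p6=3) → (p0=1, p1=1, p2=9, p3=2, p4=1, p5=3, p6=3)
step 8: fire t0:  (p0=1, p1=1, p2=9, p3=2, p4=1, p5=3, p6=3) → (p0=1, p1=1, p2=10, p3=2, p4=1, p5=3, p6=3)

(p0=1, p1=1, p2=10, p3=2, p4=1, p5=3, p6=3)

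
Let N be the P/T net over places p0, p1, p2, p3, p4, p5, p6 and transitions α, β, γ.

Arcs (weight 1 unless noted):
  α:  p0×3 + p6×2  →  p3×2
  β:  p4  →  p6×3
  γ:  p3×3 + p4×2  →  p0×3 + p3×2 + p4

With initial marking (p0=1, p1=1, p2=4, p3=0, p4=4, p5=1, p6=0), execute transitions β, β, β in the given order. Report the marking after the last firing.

step 1: fire β:  (p0=1, p1=1, p2=4, p3=0, p4=4, p5=1, p6=0) → (p0=1, p1=1, p2=4, p3=0, p4=3, p5=1, p6=3)
step 2: fire β:  (p0=1, p1=1, p2=4, p3=0, p4=3, p5=1, p6=3) → (p0=1, p1=1, p2=4, p3=0, p4=2, p5=1, p6=6)
step 3: fire β:  (p0=1, p1=1, p2=4, p3=0, p4=2, p5=1, p6=6) → (p0=1, p1=1, p2=4, p3=0, p4=1, p5=1, p6=9)

(p0=1, p1=1, p2=4, p3=0, p4=1, p5=1, p6=9)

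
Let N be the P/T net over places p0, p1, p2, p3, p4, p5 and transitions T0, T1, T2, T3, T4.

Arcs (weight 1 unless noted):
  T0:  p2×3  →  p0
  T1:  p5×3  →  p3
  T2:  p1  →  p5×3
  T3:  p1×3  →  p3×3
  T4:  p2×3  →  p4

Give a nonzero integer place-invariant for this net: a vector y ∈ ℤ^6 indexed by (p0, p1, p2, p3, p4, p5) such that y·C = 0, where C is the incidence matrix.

Incidence matrix C (rows=places, cols=transitions):
       T0   T1   T2   T3   T4
   p0   1    0    0    0    0
   p1   0    0   -1   -3    0
   p2  -3    0    0    0   -3
   p3   0    1    0    3    0
   p4   0    0    0    0    1
   p5   0   -3    3    0    0

Candidate y = [3, 0, 1, 0, 3, 0]; check y·C column-wise:
  col T0: 3·1 + 1·-3 + 3·0 = 0
  col T1: 3·0 + 1·0 + 0·1 + 3·0 + 0·-3 = 0
  col T2: 3·0 + 0·-1 + 1·0 + 3·0 + 0·3 = 0
  col T3: 3·0 + 0·-3 + 1·0 + 0·3 + 3·0 = 0
  col T4: 3·0 + 1·-3 + 3·1 = 0

y = (p0:3, p1:0, p2:1, p3:0, p4:3, p5:0)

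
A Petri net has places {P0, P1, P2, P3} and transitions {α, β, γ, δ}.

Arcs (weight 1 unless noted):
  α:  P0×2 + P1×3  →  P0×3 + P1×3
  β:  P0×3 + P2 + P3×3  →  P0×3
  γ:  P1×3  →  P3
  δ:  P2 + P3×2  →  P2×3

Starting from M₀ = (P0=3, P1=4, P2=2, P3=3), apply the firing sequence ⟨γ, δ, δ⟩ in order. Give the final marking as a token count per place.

step 1: fire γ:  (P0=3, P1=4, P2=2, P3=3) → (P0=3, P1=1, P2=2, P3=4)
step 2: fire δ:  (P0=3, P1=1, P2=2, P3=4) → (P0=3, P1=1, P2=4, P3=2)
step 3: fire δ:  (P0=3, P1=1, P2=4, P3=2) → (P0=3, P1=1, P2=6, P3=0)

(P0=3, P1=1, P2=6, P3=0)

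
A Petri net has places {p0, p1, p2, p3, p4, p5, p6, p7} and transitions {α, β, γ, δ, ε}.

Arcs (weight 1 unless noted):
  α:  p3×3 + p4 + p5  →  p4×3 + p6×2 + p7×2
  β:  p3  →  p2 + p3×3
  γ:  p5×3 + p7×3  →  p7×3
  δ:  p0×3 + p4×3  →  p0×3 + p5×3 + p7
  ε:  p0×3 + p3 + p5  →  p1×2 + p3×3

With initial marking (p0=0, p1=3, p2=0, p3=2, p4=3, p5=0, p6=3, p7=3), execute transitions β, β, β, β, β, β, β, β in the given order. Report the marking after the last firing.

(p0=0, p1=3, p2=8, p3=18, p4=3, p5=0, p6=3, p7=3)

step 1: fire β:  (p0=0, p1=3, p2=0, p3=2, p4=3, p5=0, p6=3, p7=3) → (p0=0, p1=3, p2=1, p3=4, p4=3, p5=0, p6=3, p7=3)
step 2: fire β:  (p0=0, p1=3, p2=1, p3=4, p4=3, p5=0, p6=3, p7=3) → (p0=0, p1=3, p2=2, p3=6, p4=3, p5=0, p6=3, p7=3)
step 3: fire β:  (p0=0, p1=3, p2=2, p3=6, p4=3, p5=0, p6=3, p7=3) → (p0=0, p1=3, p2=3, p3=8, p4=3, p5=0, p6=3, p7=3)
step 4: fire β:  (p0=0, p1=3, p2=3, p3=8, p4=3, p5=0, p6=3, p7=3) → (p0=0, p1=3, p2=4, p3=10, p4=3, p5=0, p6=3, p7=3)
step 5: fire β:  (p0=0, p1=3, p2=4, p3=10, p4=3, p5=0, p6=3, p7=3) → (p0=0, p1=3, p2=5, p3=12, p4=3, p5=0, p6=3, p7=3)
step 6: fire β:  (p0=0, p1=3, p2=5, p3=12, p4=3, p5=0, p6=3, p7=3) → (p0=0, p1=3, p2=6, p3=14, p4=3, p5=0, p6=3, p7=3)
step 7: fire β:  (p0=0, p1=3, p2=6, p3=14, p4=3, p5=0, p6=3, p7=3) → (p0=0, p1=3, p2=7, p3=16, p4=3, p5=0, p6=3, p7=3)
step 8: fire β:  (p0=0, p1=3, p2=7, p3=16, p4=3, p5=0, p6=3, p7=3) → (p0=0, p1=3, p2=8, p3=18, p4=3, p5=0, p6=3, p7=3)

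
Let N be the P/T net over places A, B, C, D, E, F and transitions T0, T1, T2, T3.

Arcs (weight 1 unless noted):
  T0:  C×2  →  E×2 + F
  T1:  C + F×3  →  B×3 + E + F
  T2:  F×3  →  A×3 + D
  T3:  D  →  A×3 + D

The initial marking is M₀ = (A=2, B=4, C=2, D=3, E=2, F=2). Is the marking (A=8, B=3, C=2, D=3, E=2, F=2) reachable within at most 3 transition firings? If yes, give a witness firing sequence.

depth 0: 1 marking
depth 1: 3 markings reached so far
depth 2: 6 markings reached so far
depth 3: 9 markings reached so far
target is not among the 9 markings reachable within 3 steps

NO — not reachable within 3 firings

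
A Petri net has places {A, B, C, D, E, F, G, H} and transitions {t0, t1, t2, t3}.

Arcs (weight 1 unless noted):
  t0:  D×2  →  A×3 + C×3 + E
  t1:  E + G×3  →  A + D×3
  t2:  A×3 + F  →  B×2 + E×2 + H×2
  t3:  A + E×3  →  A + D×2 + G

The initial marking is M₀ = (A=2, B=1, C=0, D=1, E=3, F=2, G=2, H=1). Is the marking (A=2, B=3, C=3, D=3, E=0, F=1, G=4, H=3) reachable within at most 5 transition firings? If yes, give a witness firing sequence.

step 1: fire t3:  (A=2, B=1, C=0, D=1, E=3, F=2, G=2, H=1) → (A=2, B=1, C=0, D=3, E=0, F=2, G=3, H=1)
step 2: fire t0:  (A=2, B=1, C=0, D=3, E=0, F=2, G=3, H=1) → (A=5, B=1, C=3, D=1, E=1, F=2, G=3, H=1)
step 3: fire t2:  (A=5, B=1, C=3, D=1, E=1, F=2, G=3, H=1) → (A=2, B=3, C=3, D=1, E=3, F=1, G=3, H=3)
step 4: fire t3:  (A=2, B=3, C=3, D=1, E=3, F=1, G=3, H=3) → (A=2, B=3, C=3, D=3, E=0, F=1, G=4, H=3)

YES — reachable via ⟨t3, t0, t2, t3⟩ (4 firings)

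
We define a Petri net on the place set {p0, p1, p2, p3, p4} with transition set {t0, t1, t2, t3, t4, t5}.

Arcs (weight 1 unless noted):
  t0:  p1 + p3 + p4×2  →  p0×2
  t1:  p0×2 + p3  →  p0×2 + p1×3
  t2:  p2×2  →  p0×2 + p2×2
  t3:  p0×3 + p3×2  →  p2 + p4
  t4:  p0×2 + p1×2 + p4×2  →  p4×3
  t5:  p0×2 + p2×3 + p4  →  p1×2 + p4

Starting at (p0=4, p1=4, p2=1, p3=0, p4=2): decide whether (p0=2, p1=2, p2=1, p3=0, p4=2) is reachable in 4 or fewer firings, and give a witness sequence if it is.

depth 0: 1 marking
depth 1: 2 markings reached so far
depth 2: 3 markings reached so far
depth 3: 3 markings reached so far
(frontier empty at depth 3; search complete)
target is not among the 3 markings reachable within 4 steps

NO — not reachable within 4 firings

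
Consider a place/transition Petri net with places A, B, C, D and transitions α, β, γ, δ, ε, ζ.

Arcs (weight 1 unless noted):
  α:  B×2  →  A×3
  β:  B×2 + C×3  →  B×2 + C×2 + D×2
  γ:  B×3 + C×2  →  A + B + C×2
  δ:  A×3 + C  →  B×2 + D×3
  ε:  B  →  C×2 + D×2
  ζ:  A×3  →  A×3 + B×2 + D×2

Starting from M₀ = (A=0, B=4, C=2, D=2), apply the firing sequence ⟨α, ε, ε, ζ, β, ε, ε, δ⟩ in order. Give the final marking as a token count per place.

step 1: fire α:  (A=0, B=4, C=2, D=2) → (A=3, B=2, C=2, D=2)
step 2: fire ε:  (A=3, B=2, C=2, D=2) → (A=3, B=1, C=4, D=4)
step 3: fire ε:  (A=3, B=1, C=4, D=4) → (A=3, B=0, C=6, D=6)
step 4: fire ζ:  (A=3, B=0, C=6, D=6) → (A=3, B=2, C=6, D=8)
step 5: fire β:  (A=3, B=2, C=6, D=8) → (A=3, B=2, C=5, D=10)
step 6: fire ε:  (A=3, B=2, C=5, D=10) → (A=3, B=1, C=7, D=12)
step 7: fire ε:  (A=3, B=1, C=7, D=12) → (A=3, B=0, C=9, D=14)
step 8: fire δ:  (A=3, B=0, C=9, D=14) → (A=0, B=2, C=8, D=17)

(A=0, B=2, C=8, D=17)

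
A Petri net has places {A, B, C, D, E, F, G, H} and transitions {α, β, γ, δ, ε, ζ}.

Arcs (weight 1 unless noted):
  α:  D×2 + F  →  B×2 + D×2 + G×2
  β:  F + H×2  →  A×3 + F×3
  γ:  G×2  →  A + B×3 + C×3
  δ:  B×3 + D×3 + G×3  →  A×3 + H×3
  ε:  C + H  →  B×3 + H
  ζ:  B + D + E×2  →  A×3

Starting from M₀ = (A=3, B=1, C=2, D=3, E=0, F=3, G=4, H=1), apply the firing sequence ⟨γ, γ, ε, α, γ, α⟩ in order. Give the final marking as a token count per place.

(A=6, B=17, C=10, D=3, E=0, F=1, G=2, H=1)

step 1: fire γ:  (A=3, B=1, C=2, D=3, E=0, F=3, G=4, H=1) → (A=4, B=4, C=5, D=3, E=0, F=3, G=2, H=1)
step 2: fire γ:  (A=4, B=4, C=5, D=3, E=0, F=3, G=2, H=1) → (A=5, B=7, C=8, D=3, E=0, F=3, G=0, H=1)
step 3: fire ε:  (A=5, B=7, C=8, D=3, E=0, F=3, G=0, H=1) → (A=5, B=10, C=7, D=3, E=0, F=3, G=0, H=1)
step 4: fire α:  (A=5, B=10, C=7, D=3, E=0, F=3, G=0, H=1) → (A=5, B=12, C=7, D=3, E=0, F=2, G=2, H=1)
step 5: fire γ:  (A=5, B=12, C=7, D=3, E=0, F=2, G=2, H=1) → (A=6, B=15, C=10, D=3, E=0, F=2, G=0, H=1)
step 6: fire α:  (A=6, B=15, C=10, D=3, E=0, F=2, G=0, H=1) → (A=6, B=17, C=10, D=3, E=0, F=1, G=2, H=1)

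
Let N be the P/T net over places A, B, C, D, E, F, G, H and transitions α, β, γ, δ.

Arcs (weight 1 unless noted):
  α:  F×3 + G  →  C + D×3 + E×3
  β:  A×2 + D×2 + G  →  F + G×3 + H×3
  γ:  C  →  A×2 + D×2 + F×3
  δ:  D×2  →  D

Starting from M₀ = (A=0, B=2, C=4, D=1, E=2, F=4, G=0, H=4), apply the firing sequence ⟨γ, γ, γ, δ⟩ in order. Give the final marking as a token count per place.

(A=6, B=2, C=1, D=6, E=2, F=13, G=0, H=4)

step 1: fire γ:  (A=0, B=2, C=4, D=1, E=2, F=4, G=0, H=4) → (A=2, B=2, C=3, D=3, E=2, F=7, G=0, H=4)
step 2: fire γ:  (A=2, B=2, C=3, D=3, E=2, F=7, G=0, H=4) → (A=4, B=2, C=2, D=5, E=2, F=10, G=0, H=4)
step 3: fire γ:  (A=4, B=2, C=2, D=5, E=2, F=10, G=0, H=4) → (A=6, B=2, C=1, D=7, E=2, F=13, G=0, H=4)
step 4: fire δ:  (A=6, B=2, C=1, D=7, E=2, F=13, G=0, H=4) → (A=6, B=2, C=1, D=6, E=2, F=13, G=0, H=4)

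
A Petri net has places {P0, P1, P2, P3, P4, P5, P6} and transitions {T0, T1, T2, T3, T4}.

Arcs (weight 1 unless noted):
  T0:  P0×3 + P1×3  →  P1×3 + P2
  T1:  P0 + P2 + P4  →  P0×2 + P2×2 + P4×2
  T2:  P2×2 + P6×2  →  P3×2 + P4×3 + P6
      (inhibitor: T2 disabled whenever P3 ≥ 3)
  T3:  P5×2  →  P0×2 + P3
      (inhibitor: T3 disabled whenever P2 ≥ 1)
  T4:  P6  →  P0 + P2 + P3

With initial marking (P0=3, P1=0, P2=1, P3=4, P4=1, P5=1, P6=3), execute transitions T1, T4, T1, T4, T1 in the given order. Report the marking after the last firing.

(P0=8, P1=0, P2=6, P3=6, P4=4, P5=1, P6=1)

step 1: fire T1:  (P0=3, P1=0, P2=1, P3=4, P4=1, P5=1, P6=3) → (P0=4, P1=0, P2=2, P3=4, P4=2, P5=1, P6=3)
step 2: fire T4:  (P0=4, P1=0, P2=2, P3=4, P4=2, P5=1, P6=3) → (P0=5, P1=0, P2=3, P3=5, P4=2, P5=1, P6=2)
step 3: fire T1:  (P0=5, P1=0, P2=3, P3=5, P4=2, P5=1, P6=2) → (P0=6, P1=0, P2=4, P3=5, P4=3, P5=1, P6=2)
step 4: fire T4:  (P0=6, P1=0, P2=4, P3=5, P4=3, P5=1, P6=2) → (P0=7, P1=0, P2=5, P3=6, P4=3, P5=1, P6=1)
step 5: fire T1:  (P0=7, P1=0, P2=5, P3=6, P4=3, P5=1, P6=1) → (P0=8, P1=0, P2=6, P3=6, P4=4, P5=1, P6=1)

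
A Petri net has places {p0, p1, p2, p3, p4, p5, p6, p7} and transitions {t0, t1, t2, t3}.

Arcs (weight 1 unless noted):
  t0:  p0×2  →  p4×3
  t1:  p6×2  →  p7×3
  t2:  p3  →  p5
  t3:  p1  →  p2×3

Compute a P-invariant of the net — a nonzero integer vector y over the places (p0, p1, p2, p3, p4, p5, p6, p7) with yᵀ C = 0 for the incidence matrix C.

y = (p0:0, p1:3, p2:1, p3:0, p4:0, p5:0, p6:0, p7:0)

Incidence matrix C (rows=places, cols=transitions):
       t0   t1   t2   t3
   p0  -2    0    0    0
   p1   0    0    0   -1
   p2   0    0    0    3
   p3   0    0   -1    0
   p4   3    0    0    0
   p5   0    0    1    0
   p6   0   -2    0    0
   p7   0    3    0    0

Candidate y = [0, 3, 1, 0, 0, 0, 0, 0]; check y·C column-wise:
  col t0: 0·-2 + 3·0 + 1·0 + 0·3 = 0
  col t1: 3·0 + 1·0 + 0·-2 + 0·3 = 0
  col t2: 3·0 + 1·0 + 0·-1 + 0·1 = 0
  col t3: 3·-1 + 1·3 = 0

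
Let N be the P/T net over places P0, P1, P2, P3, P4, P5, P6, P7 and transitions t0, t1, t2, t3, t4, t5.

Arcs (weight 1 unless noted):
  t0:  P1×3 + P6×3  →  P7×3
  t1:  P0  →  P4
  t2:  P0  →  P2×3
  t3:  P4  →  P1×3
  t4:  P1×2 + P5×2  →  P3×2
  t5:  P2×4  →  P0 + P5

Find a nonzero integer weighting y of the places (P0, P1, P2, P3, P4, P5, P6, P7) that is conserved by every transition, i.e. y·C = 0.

y = (P0:3, P1:1, P2:1, P3:2, P4:3, P5:1, P6:-1, P7:0)

Incidence matrix C (rows=places, cols=transitions):
       t0   t1   t2   t3   t4   t5
   P0   0   -1   -1    0    0    1
   P1  -3    0    0    3   -2    0
   P2   0    0    3    0    0   -4
   P3   0    0    0    0    2    0
   P4   0    1    0   -1    0    0
   P5   0    0    0    0   -2    1
   P6  -3    0    0    0    0    0
   P7   3    0    0    0    0    0

Candidate y = [3, 1, 1, 2, 3, 1, -1, 0]; check y·C column-wise:
  col t0: 3·0 + 1·-3 + 1·0 + 2·0 + 3·0 + 1·0 + -1·-3 + 0·3 = 0
  col t1: 3·-1 + 1·0 + 1·0 + 2·0 + 3·1 + 1·0 + -1·0 = 0
  col t2: 3·-1 + 1·0 + 1·3 + 2·0 + 3·0 + 1·0 + -1·0 = 0
  col t3: 3·0 + 1·3 + 1·0 + 2·0 + 3·-1 + 1·0 + -1·0 = 0
  col t4: 3·0 + 1·-2 + 1·0 + 2·2 + 3·0 + 1·-2 + -1·0 = 0
  col t5: 3·1 + 1·0 + 1·-4 + 2·0 + 3·0 + 1·1 + -1·0 = 0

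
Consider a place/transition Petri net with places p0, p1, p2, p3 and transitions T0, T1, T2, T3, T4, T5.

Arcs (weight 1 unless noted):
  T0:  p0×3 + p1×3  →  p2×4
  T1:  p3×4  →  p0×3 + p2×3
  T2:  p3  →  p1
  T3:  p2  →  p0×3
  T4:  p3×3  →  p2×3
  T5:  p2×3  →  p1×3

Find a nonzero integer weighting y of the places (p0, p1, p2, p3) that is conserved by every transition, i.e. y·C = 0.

Incidence matrix C (rows=places, cols=transitions):
       T0   T1   T2   T3   T4   T5
   p0  -3    3    0    3    0    0
   p1  -3    0    1    0    0    3
   p2   4    3    0   -1    3   -3
   p3   0   -4   -1    0   -3    0

Candidate y = [1, 3, 3, 3]; check y·C column-wise:
  col T0: 1·-3 + 3·-3 + 3·4 + 3·0 = 0
  col T1: 1·3 + 3·0 + 3·3 + 3·-4 = 0
  col T2: 1·0 + 3·1 + 3·0 + 3·-1 = 0
  col T3: 1·3 + 3·0 + 3·-1 + 3·0 = 0
  col T4: 1·0 + 3·0 + 3·3 + 3·-3 = 0
  col T5: 1·0 + 3·3 + 3·-3 + 3·0 = 0

y = (p0:1, p1:3, p2:3, p3:3)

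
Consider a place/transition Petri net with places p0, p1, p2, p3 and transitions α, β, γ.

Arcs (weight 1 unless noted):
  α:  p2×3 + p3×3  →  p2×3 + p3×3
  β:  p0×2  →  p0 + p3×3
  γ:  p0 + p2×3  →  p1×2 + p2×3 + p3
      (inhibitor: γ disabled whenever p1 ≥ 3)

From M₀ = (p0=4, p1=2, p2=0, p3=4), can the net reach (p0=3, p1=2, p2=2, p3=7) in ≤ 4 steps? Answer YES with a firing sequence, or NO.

depth 0: 1 marking
depth 1: 2 markings reached so far
depth 2: 3 markings reached so far
depth 3: 4 markings reached so far
depth 4: 4 markings reached so far
(frontier empty at depth 4; search complete)
target is not among the 4 markings reachable within 4 steps

NO — not reachable within 4 firings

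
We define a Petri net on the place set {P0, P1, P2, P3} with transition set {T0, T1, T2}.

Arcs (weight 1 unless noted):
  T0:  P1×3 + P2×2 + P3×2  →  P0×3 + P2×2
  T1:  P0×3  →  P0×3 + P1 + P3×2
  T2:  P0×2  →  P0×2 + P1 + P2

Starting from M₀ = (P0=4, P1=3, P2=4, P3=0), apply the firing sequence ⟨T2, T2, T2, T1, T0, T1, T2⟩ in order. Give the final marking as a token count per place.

(P0=7, P1=6, P2=8, P3=2)

step 1: fire T2:  (P0=4, P1=3, P2=4, P3=0) → (P0=4, P1=4, P2=5, P3=0)
step 2: fire T2:  (P0=4, P1=4, P2=5, P3=0) → (P0=4, P1=5, P2=6, P3=0)
step 3: fire T2:  (P0=4, P1=5, P2=6, P3=0) → (P0=4, P1=6, P2=7, P3=0)
step 4: fire T1:  (P0=4, P1=6, P2=7, P3=0) → (P0=4, P1=7, P2=7, P3=2)
step 5: fire T0:  (P0=4, P1=7, P2=7, P3=2) → (P0=7, P1=4, P2=7, P3=0)
step 6: fire T1:  (P0=7, P1=4, P2=7, P3=0) → (P0=7, P1=5, P2=7, P3=2)
step 7: fire T2:  (P0=7, P1=5, P2=7, P3=2) → (P0=7, P1=6, P2=8, P3=2)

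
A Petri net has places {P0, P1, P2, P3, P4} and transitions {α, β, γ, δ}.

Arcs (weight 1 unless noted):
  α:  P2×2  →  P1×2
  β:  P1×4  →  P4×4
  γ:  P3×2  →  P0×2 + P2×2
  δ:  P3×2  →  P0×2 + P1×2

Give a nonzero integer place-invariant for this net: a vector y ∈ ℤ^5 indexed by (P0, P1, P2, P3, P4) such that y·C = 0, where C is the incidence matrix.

y = (P0:1, P1:0, P2:0, P3:1, P4:0)

Incidence matrix C (rows=places, cols=transitions):
        α    β    γ    δ
   P0   0    0    2    2
   P1   2   -4    0    2
   P2  -2    0    2    0
   P3   0    0   -2   -2
   P4   0    4    0    0

Candidate y = [1, 0, 0, 1, 0]; check y·C column-wise:
  col α: 1·0 + 0·2 + 0·-2 + 1·0 = 0
  col β: 1·0 + 0·-4 + 1·0 + 0·4 = 0
  col γ: 1·2 + 0·2 + 1·-2 = 0
  col δ: 1·2 + 0·2 + 1·-2 = 0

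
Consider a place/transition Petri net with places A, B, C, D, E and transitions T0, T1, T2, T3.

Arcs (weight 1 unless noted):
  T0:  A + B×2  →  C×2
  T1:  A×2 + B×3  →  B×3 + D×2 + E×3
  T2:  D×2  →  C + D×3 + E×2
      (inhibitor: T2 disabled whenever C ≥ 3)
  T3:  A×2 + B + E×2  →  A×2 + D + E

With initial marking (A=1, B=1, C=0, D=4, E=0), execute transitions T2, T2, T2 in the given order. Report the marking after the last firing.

step 1: fire T2:  (A=1, B=1, C=0, D=4, E=0) → (A=1, B=1, C=1, D=5, E=2)
step 2: fire T2:  (A=1, B=1, C=1, D=5, E=2) → (A=1, B=1, C=2, D=6, E=4)
step 3: fire T2:  (A=1, B=1, C=2, D=6, E=4) → (A=1, B=1, C=3, D=7, E=6)

(A=1, B=1, C=3, D=7, E=6)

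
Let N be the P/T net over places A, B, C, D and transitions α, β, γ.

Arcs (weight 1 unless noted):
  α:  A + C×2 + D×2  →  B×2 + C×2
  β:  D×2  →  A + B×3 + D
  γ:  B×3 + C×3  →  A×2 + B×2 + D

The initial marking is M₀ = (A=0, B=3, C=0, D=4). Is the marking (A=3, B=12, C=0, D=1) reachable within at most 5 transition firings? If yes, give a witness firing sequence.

YES — reachable via ⟨β, β, β⟩ (3 firings)

step 1: fire β:  (A=0, B=3, C=0, D=4) → (A=1, B=6, C=0, D=3)
step 2: fire β:  (A=1, B=6, C=0, D=3) → (A=2, B=9, C=0, D=2)
step 3: fire β:  (A=2, B=9, C=0, D=2) → (A=3, B=12, C=0, D=1)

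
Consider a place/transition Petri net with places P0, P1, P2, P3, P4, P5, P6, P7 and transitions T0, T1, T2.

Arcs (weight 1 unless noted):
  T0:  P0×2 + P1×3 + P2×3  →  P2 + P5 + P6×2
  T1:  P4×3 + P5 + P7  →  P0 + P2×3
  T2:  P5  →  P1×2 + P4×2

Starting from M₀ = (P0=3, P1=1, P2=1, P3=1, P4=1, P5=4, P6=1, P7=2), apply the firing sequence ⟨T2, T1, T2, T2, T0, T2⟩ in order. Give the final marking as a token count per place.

(P0=2, P1=6, P2=2, P3=1, P4=6, P5=0, P6=3, P7=1)

step 1: fire T2:  (P0=3, P1=1, P2=1, P3=1, P4=1, P5=4, P6=1, P7=2) → (P0=3, P1=3, P2=1, P3=1, P4=3, P5=3, P6=1, P7=2)
step 2: fire T1:  (P0=3, P1=3, P2=1, P3=1, P4=3, P5=3, P6=1, P7=2) → (P0=4, P1=3, P2=4, P3=1, P4=0, P5=2, P6=1, P7=1)
step 3: fire T2:  (P0=4, P1=3, P2=4, P3=1, P4=0, P5=2, P6=1, P7=1) → (P0=4, P1=5, P2=4, P3=1, P4=2, P5=1, P6=1, P7=1)
step 4: fire T2:  (P0=4, P1=5, P2=4, P3=1, P4=2, P5=1, P6=1, P7=1) → (P0=4, P1=7, P2=4, P3=1, P4=4, P5=0, P6=1, P7=1)
step 5: fire T0:  (P0=4, P1=7, P2=4, P3=1, P4=4, P5=0, P6=1, P7=1) → (P0=2, P1=4, P2=2, P3=1, P4=4, P5=1, P6=3, P7=1)
step 6: fire T2:  (P0=2, P1=4, P2=2, P3=1, P4=4, P5=1, P6=3, P7=1) → (P0=2, P1=6, P2=2, P3=1, P4=6, P5=0, P6=3, P7=1)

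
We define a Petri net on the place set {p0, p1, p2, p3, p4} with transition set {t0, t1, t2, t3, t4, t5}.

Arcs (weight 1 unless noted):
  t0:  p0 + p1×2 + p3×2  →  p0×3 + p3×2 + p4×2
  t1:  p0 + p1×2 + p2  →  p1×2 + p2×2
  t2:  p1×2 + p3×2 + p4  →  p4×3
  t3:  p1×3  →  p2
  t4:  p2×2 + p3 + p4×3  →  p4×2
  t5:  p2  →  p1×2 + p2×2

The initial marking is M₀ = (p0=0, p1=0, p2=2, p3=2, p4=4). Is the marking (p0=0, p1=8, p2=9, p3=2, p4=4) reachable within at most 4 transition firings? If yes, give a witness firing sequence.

depth 0: 1 marking
depth 1: 3 markings reached so far
depth 2: 6 markings reached so far
depth 3: 10 markings reached so far
depth 4: 16 markings reached so far
target is not among the 16 markings reachable within 4 steps

NO — not reachable within 4 firings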